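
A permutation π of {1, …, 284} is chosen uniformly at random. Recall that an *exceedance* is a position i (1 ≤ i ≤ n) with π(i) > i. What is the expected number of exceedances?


Write X = Σ_{i=1}^{284} X_i, where X_i = 1_{π(i) > i}.
For each fixed i, π(i) is uniform over {1, …, 284} (marginal of a uniform permutation), so P[π(i) > i] = (n − i)/n. Summing: Σ_{i=1}^{284} (n − i)/n = (0 + 1 + … + 283)/284 = 284(284 − 1)/(2·284) = (284 − 1)/2.
Hence E[X] = Σ_{i=1}^{284} (284 − i)/284 = 283/2 ≈ 141.500.

E[X] = 283/2 = 141.500.


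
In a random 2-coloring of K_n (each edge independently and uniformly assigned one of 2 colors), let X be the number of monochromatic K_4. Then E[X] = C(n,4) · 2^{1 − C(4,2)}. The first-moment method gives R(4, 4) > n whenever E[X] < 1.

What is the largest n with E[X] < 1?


We need C(n, 4) · 2^{1 − 6} < 1, i.e. C(n, 4) < 2^{6 − 1} = 32.
Check values of n near the boundary:
  n = 4: C(4, 4) = 1; 1 < 32? YES
  n = 5: C(5, 4) = 5; 5 < 32? YES
  n = 6: C(6, 4) = 15; 15 < 32? YES
  n = 7: C(7, 4) = 35; 35 < 32? NO
  n = 8: C(8, 4) = 70; 70 < 32? NO
The largest n with C(n, 4) < 32 is n = 6 (where E[X] = 15/32 ≈ 0.4687500). Hence R(4, 4) > 6, i.e. R(4, 4) ≥ 7.

Largest n = 6; hence R(4, 4) > 6.


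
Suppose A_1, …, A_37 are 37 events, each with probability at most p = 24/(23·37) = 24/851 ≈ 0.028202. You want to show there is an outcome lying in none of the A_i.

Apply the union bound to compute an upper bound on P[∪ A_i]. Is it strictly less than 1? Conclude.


Union bound: P[∪_{i=1}^{37} A_i] ≤ Σ_i P[A_i] ≤ 37·p = 37·(24/851) = 24/23.
Numerically: 24/23 ≈ 1.043478.
Is 24/23 < 1? NO.
Since the bound 24/23 is ≥ 1, the union bound is uninformative here; it does NOT by itself certify existence.

37·p = 24/23 ≈ 1.043478; existence NOT certified by the union bound.


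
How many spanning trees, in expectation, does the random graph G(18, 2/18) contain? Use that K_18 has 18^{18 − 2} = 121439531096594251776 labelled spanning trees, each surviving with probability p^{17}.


K_18 has 18^{18 − 2} = 121439531096594251776 labelled spanning trees.
For each such spanning tree H, let X_H = 1 if all 17 edges of H are present in G. Then P[X_H = 1] = p^{17} = (1/9)^{17} = 1/16677181699666569.
By linearity: E[X] = Σ_H E[X_H] = 121439531096594251776 · p^{17} = 121439531096594251776 · 1/16677181699666569 = 65536/9.
Numerically: E[X] ≈ 7281.8.

E[X] = 121439531096594251776 · (1/9)^{17} = 65536/9 ≈ 7281.8.


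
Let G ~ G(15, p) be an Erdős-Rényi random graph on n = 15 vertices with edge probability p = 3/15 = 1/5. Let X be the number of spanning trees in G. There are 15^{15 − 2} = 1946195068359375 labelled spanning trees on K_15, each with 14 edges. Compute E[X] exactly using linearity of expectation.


K_15 has 15^{15 − 2} = 1946195068359375 labelled spanning trees.
For each such spanning tree H, let X_H = 1 if all 14 edges of H are present in G. Then P[X_H = 1] = p^{14} = (1/5)^{14} = 1/6103515625.
By linearity: E[X] = Σ_H E[X_H] = 1946195068359375 · p^{14} = 1946195068359375 · 1/6103515625 = 1594323/5.
Numerically: E[X] ≈ 3.19e+05.

E[X] = 1946195068359375 · (1/5)^{14} = 1594323/5 ≈ 3.19e+05.


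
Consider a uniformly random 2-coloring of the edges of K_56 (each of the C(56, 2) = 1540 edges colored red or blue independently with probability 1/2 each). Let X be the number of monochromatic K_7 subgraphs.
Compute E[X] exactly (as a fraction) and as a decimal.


Let X = Σ_S X_S over the C(56, 7) = 231917400 subsets S of size 7, where X_S = 1 if the K_7 on S is monochromatic.
For a fixed S, the K_7 on S has C(7, 2) = 21 edges. P[all 21 edges red] = (1/2)^21, and likewise for blue, so P[monochromatic] = 2·(1/2)^21 = 2^{1 − 21} = 1/1048576.
Summing: E[X] = C(56, 7) · 2^{1 − 21} = 231917400 · 1/1048576 = 28989675/131072.
Numerically: E[X] ≈ 221.173668.

E[X] = C(56,7)·2^(1−C(7,2)) = 28989675/131072 ≈ 221.173668.


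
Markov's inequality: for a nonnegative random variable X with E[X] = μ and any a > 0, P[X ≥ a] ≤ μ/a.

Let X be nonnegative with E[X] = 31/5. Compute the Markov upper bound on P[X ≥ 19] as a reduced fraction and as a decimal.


μ = E[X] = 31/5, a = 19.
Markov: P[X ≥ 19] ≤ μ/a = (31/5)/19 = 31/95.
Numerically: ≈ 0.326316.
(Since a = 19 > μ = 6.200000, the bound 31/95 is < 1 and informative.)

P[X ≥ 19] ≤ 31/95 ≈ 0.326316.


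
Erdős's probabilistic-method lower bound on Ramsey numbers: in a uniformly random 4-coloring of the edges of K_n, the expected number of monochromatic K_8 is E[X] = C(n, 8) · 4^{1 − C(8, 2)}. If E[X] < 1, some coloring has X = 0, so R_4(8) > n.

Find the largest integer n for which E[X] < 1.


We need C(n, 8) · 4^{1 − 28} < 1, i.e. C(n, 8) < 4^{28 − 1} = 18014398509481984.
Check values of n near the boundary:
  n = 402: C(402, 8) = 15770615726749950; 15770615726749950 < 18014398509481984? YES
  n = 403: C(403, 8) = 16090020602228430; 16090020602228430 < 18014398509481984? YES
  n = 404: C(404, 8) = 16415071523485570; 16415071523485570 < 18014398509481984? YES
  n = 405: C(405, 8) = 16745853821188050; 16745853821188050 < 18014398509481984? YES
  n = 406: C(406, 8) = 17082453897995850; 17082453897995850 < 18014398509481984? YES
  n = 407: C(407, 8) = 17424959239309050; 17424959239309050 < 18014398509481984? YES
  n = 408: C(408, 8) = 17773458424095231; 17773458424095231 < 18014398509481984? YES
  n = 409: C(409, 8) = 18128041135797879; 18128041135797879 < 18014398509481984? NO
The largest n with C(n, 8) < 18014398509481984 is n = 408 (where E[X] = 17773458424095231/18014398509481984 ≈ 0.9866251). Hence R_4(8) > 408, i.e. R_4(8) ≥ 409.

Largest n = 408; hence R_4(8) > 408.


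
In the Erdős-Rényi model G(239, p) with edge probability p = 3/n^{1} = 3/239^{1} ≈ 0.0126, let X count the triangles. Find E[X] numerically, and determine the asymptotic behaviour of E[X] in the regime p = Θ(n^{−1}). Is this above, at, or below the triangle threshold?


Number of potential triangles: C(239, 3) = 2246839.
Each occurs with probability p³ ≈ (0.0126)³ ≈ 1.97774e-06.
By linearity: E[X] = C(239, 3)·p³ ≈ 2246839 · 1.97774e-06 ≈ 4.444.
Here α = 1, so p = 3/n is exactly at the triangle threshold p ~ 1/n. Asymptotically E[X] → c³/6 = 3³/6 = 9/2 ≈ 4.500, a bounded constant. In this regime the triangle count is asymptotically Poisson(c³/6).

E[X] ≈ 4.444; in regime p = Θ(1/n^{1}) E[X] stays bounded (at the triangle threshold p ~ 1/n).


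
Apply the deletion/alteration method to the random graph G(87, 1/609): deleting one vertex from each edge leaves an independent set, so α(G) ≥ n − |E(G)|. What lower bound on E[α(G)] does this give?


E[|E(G)|] = C(87, 2)·p = 3741 · (1/609) = 43/7.
E[α(G)] ≥ n − E[|E(G)|] = 87 − 43/7 = 566/7.
Numerically: ≈ 80.8571.
(This is only a lower bound; the true E[α(G)] may be larger.)

E[α(G)] ≥ 566/7 ≈ 80.8571.


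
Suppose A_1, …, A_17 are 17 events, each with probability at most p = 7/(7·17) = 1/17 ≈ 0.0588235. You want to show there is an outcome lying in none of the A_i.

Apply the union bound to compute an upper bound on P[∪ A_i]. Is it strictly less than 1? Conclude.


Union bound: P[∪_{i=1}^{17} A_i] ≤ Σ_i P[A_i] ≤ 17·p = 17·(1/17) = 1.
Numerically: 1 ≈ 1.0000000.
Is 1 < 1? NO.
Since the bound 1 is ≥ 1, the union bound is uninformative here; it does NOT by itself certify existence.

17·p = 1 ≈ 1.0000000; existence NOT certified by the union bound.


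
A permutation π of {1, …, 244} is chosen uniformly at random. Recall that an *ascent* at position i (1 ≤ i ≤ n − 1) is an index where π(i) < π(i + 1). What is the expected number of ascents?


Write X = Σ X_I over i = 1, …, 243, with X_I the indicator of one ascent.
There are 243 indicators.
For each fixed i, the pair (π(i), π(i+1)) is a uniformly random ordered pair of distinct values from {1, …, 244}; by symmetry P[π(i) < π(i+1)] = 1/2.
By linearity: E[X] = 243 · (1/2) = (244 − 1) · (1/2) = 243/2 ≈ 121.5000.

E[X] = 243/2 = 121.5000.


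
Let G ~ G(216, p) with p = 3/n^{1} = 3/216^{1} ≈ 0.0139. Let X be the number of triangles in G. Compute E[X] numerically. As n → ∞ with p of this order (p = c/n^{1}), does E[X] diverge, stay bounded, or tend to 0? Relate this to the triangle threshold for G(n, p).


Number of potential triangles: C(216, 3) = 1656360.
Each occurs with probability p³ ≈ (0.0139)³ ≈ 2.67918e-06.
By linearity: E[X] = C(216, 3)·p³ ≈ 1656360 · 2.67918e-06 ≈ 4.438.
Here α = 1, so p = 3/n is exactly at the triangle threshold p ~ 1/n. Asymptotically E[X] → c³/6 = 3³/6 = 9/2 ≈ 4.500, a bounded constant. In this regime the triangle count is asymptotically Poisson(c³/6).

E[X] ≈ 4.438; in regime p = Θ(1/n^{1}) E[X] stays bounded (at the triangle threshold p ~ 1/n).


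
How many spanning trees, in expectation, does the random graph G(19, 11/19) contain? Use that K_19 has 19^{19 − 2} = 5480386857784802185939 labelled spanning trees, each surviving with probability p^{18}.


K_19 has 19^{19 − 2} = 5480386857784802185939 labelled spanning trees.
For each such spanning tree H, let X_H = 1 if all 18 edges of H are present in G. Then P[X_H = 1] = p^{18} = (11/19)^{18} = 5559917313492231481/104127350297911241532841.
Summing the indicators: E[X] = Σ_H E[X_H] = 5480386857784802185939 · p^{18} = 5480386857784802185939 · 5559917313492231481/104127350297911241532841 = 5559917313492231481/19.
Numerically: E[X] ≈ 2.9263e+17.

E[X] = 5480386857784802185939 · (11/19)^{18} = 5559917313492231481/19 ≈ 2.9263e+17.


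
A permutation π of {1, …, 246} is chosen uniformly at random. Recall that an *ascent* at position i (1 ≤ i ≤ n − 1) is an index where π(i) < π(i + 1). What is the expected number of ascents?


Write X = Σ X_I over i = 1, …, 245, with X_I the indicator of one ascent.
There are 245 indicators.
For each fixed i, the pair (π(i), π(i+1)) is a uniformly random ordered pair of distinct values from {1, …, 246}; by symmetry P[π(i) < π(i+1)] = 1/2.
By linearity: E[X] = 245 · (1/2) = (246 − 1) · (1/2) = 245/2 ≈ 122.500000.

E[X] = 245/2 = 122.500000.


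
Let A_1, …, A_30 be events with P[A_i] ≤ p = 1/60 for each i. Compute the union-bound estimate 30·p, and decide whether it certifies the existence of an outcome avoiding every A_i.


Union bound: P[∪_{i=1}^{30} A_i] ≤ Σ_i P[A_i] ≤ 30·p = 30·(1/60) = 1/2.
Numerically: 1/2 ≈ 0.500000.
Is 1/2 < 1? YES.
Since P[∪ A_i] ≤ 1/2 < 1, the complement has P[∩ A_i^c] ≥ 1 − 1/2 = 1/2 > 0, so some outcome avoids every A_i.

30·p = 1/2 ≈ 0.500000; existence CERTIFIED by the union bound.


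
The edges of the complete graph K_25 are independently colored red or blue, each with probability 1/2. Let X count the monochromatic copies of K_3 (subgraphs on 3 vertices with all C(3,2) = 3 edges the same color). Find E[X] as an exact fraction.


Let X = Σ_S X_S over the C(25, 3) = 2300 subsets S of size 3, where X_S = 1 if the K_3 on S is monochromatic.
For a fixed S, the K_3 on S has C(3, 2) = 3 edges. P[all 3 edges red] = (1/2)^3, and likewise for blue, so P[monochromatic] = 2·(1/2)^3 = 2^{1 − 3} = 1/4.
By linearity: E[X] = C(25, 3) · 2^{1 − 3} = 2300 · 1/4 = 575.
Numerically: E[X] ≈ 575.000000.

E[X] = C(25,3)·2^(1−C(3,2)) = 575 ≈ 575.000000.


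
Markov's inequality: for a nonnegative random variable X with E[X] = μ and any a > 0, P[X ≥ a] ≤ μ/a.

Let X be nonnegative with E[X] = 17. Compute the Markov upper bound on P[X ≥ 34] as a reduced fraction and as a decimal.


μ = E[X] = 17, a = 34.
Markov: P[X ≥ 34] ≤ μ/a = (17)/34 = 1/2.
Numerically: ≈ 0.500.
(Since a = 34 > μ = 17.000, the bound 1/2 is < 1 and informative.)

P[X ≥ 34] ≤ 1/2 ≈ 0.500.


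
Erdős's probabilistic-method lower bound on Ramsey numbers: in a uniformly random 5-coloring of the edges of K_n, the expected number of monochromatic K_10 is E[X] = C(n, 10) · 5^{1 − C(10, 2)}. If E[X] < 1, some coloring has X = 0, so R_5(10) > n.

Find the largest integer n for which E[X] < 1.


We need C(n, 10) · 5^{1 − 45} < 1, i.e. C(n, 10) < 5^{45 − 1} = 5684341886080801486968994140625.
Check values of n near the boundary:
  n = 5389: C(5389, 10) = 5645340767466558997768874792926; 5645340767466558997768874792926 < 5684341886080801486968994140625? YES
  n = 5390: C(5390, 10) = 5655833965919099070255434039753; 5655833965919099070255434039753 < 5684341886080801486968994140625? YES
  n = 5391: C(5391, 10) = 5666344714787188828795213697883; 5666344714787188828795213697883 < 5684341886080801486968994140625? YES
  n = 5392: C(5392, 10) = 5676873040158402483252283957448; 5676873040158402483252283957448 < 5684341886080801486968994140625? YES
  n = 5393: C(5393, 10) = 5687418968154238267170642278008; 5687418968154238267170642278008 < 5684341886080801486968994140625? NO
  n = 5394: C(5394, 10) = 5697982524930156243149785372878; 5697982524930156243149785372878 < 5684341886080801486968994140625? NO
The largest n with C(n, 10) < 5684341886080801486968994140625 is n = 5392 (where E[X] = 5676873040158402483252283957448/5684341886080801486968994140625 ≈ 0.99869). Hence R_5(10) > 5392, i.e. R_5(10) ≥ 5393.

Largest n = 5392; hence R_5(10) > 5392.


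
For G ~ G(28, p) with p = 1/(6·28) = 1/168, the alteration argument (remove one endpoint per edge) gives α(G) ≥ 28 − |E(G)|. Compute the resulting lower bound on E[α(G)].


E[|E(G)|] = C(28, 2)·p = 378 · (1/168) = 9/4.
E[α(G)] ≥ n − E[|E(G)|] = 28 − 9/4 = 103/4.
Numerically: ≈ 25.75000.
(This is only a lower bound; the true E[α(G)] may be larger.)

E[α(G)] ≥ 103/4 ≈ 25.75000.


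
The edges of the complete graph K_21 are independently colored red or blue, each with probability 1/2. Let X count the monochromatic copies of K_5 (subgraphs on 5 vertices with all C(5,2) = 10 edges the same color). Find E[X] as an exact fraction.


Let X = Σ_S X_S over the C(21, 5) = 20349 subsets S of size 5, where X_S = 1 if the K_5 on S is monochromatic.
For a fixed S, the K_5 on S has C(5, 2) = 10 edges. P[all 10 edges red] = (1/2)^10, and likewise for blue, so P[monochromatic] = 2·(1/2)^10 = 2^{1 − 10} = 1/512.
By linearity of expectation: E[X] = C(21, 5) · 2^{1 − 10} = 20349 · 1/512 = 20349/512.
Numerically: E[X] ≈ 39.74414.

E[X] = C(21,5)·2^(1−C(5,2)) = 20349/512 ≈ 39.74414.


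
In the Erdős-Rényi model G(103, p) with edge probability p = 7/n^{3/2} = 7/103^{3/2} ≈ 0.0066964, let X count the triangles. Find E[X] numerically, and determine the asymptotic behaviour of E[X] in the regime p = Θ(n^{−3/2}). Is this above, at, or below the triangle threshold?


Number of potential triangles: C(103, 3) = 176851.
Each occurs with probability p³ ≈ (0.0066964)³ ≈ 3.0028014e-07.
By linearity: E[X] = C(103, 3)·p³ ≈ 176851 · 3.0028014e-07 ≈ 0.05310.
Since α = 3/2 > 1, p = c/n^{3/2} = o(1/n) is below the triangle threshold p ~ 1/n. Asymptotically E[X] ~ (c³/6)·n^{3(1−α)} = (7³/6)·n^{-1.5} → 0, so by Markov's inequality G has no triangles w.h.p.

E[X] ≈ 0.05310; in regime p = Θ(1/n^{3/2}) E[X] tends to 0 (below the triangle threshold p ~ 1/n).


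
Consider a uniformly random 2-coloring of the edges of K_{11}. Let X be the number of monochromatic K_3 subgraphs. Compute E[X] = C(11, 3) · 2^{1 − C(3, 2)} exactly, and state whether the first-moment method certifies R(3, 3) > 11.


E[X] = C(11, 3) · 2^{1 − 3} = 165 · 2^{−2} = 165/4.
As a reduced fraction: E[X] = 165/4 ≈ 41.250.
Is E[X] < 1? NO.
Since E[X] ≥ 1, the first-moment bound is inconclusive at n = 11; it does NOT by itself certify R(3, 3) > 11.

E[X] = 165/4 ≈ 41.250; E[X] ≥ 1; first-moment method inconclusive here.


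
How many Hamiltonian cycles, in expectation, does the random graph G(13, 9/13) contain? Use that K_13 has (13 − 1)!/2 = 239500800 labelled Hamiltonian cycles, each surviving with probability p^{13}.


K_13 has (13 − 1)!/2 = 239500800 labelled Hamiltonian cycles.
For each such Hamiltonian cycle H, let X_H = 1 if all 13 edges of H are present in G. Then P[X_H = 1] = p^{13} = (9/13)^{13} = 2541865828329/302875106592253.
By linearity: E[X] = Σ_H E[X_H] = 239500800 · p^{13} = 239500800 · 2541865828329/302875106592253 = 608778899377458163200/302875106592253.
Numerically: E[X] ≈ 2.01e+06.

E[X] = 239500800 · (9/13)^{13} = 608778899377458163200/302875106592253 ≈ 2.01e+06.


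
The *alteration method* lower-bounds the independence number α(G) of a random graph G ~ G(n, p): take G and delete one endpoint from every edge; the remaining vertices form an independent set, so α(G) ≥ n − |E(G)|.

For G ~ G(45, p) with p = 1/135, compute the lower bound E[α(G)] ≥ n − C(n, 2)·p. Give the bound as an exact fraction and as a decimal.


E[|E(G)|] = C(45, 2)·p = 990 · (1/135) = 22/3.
E[α(G)] ≥ n − E[|E(G)|] = 45 − 22/3 = 113/3.
Numerically: ≈ 37.666667.
(This is only a lower bound; the true E[α(G)] may be larger.)

E[α(G)] ≥ 113/3 ≈ 37.666667.


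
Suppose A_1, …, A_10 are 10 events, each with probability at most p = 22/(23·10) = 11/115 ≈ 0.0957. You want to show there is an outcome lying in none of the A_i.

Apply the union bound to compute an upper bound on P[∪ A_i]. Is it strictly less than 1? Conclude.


Union bound: P[∪_{i=1}^{10} A_i] ≤ Σ_i P[A_i] ≤ 10·p = 10·(11/115) = 22/23.
Numerically: 22/23 ≈ 0.9565.
Is 22/23 < 1? YES.
Since P[∪ A_i] ≤ 22/23 < 1, the complement has P[∩ A_i^c] ≥ 1 − 22/23 = 1/23 > 0, so some outcome avoids every A_i.

10·p = 22/23 ≈ 0.9565; existence CERTIFIED by the union bound.


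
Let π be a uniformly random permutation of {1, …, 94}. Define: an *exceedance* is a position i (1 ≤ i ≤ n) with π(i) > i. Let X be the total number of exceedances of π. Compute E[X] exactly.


Write X = Σ_{i=1}^{94} X_i, where X_i = 1_{π(i) > i}.
For each fixed i, π(i) is uniform over {1, …, 94} (marginal of a uniform permutation), so P[π(i) > i] = (n − i)/n. Summing: Σ_{i=1}^{94} (n − i)/n = (0 + 1 + … + 93)/94 = 94(94 − 1)/(2·94) = (94 − 1)/2.
Hence E[X] = Σ_{i=1}^{94} (94 − i)/94 = 93/2 ≈ 46.50000.

E[X] = 93/2 = 46.50000.


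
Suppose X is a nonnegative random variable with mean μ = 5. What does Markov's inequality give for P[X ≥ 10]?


μ = E[X] = 5, a = 10.
Markov: P[X ≥ 10] ≤ μ/a = (5)/10 = 1/2.
Numerically: ≈ 0.5000.
(Since a = 10 > μ = 5.0000, the bound 1/2 is < 1 and informative.)

P[X ≥ 10] ≤ 1/2 ≈ 0.5000.


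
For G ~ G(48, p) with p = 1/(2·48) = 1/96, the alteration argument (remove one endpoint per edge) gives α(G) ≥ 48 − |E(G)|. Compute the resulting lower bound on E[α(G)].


E[|E(G)|] = C(48, 2)·p = 1128 · (1/96) = 47/4.
E[α(G)] ≥ n − E[|E(G)|] = 48 − 47/4 = 145/4.
Numerically: ≈ 36.250000.
(This is only a lower bound; the true E[α(G)] may be larger.)

E[α(G)] ≥ 145/4 ≈ 36.250000.


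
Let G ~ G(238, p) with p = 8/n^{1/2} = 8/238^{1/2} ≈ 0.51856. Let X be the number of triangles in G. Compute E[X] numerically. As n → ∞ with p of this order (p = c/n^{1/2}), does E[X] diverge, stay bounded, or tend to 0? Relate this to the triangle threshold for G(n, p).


Number of potential triangles: C(238, 3) = 2218636.
Each occurs with probability p³ ≈ (0.51856)³ ≈ 1.3944551e-01.
By linearity: E[X] = C(238, 3)·p³ ≈ 2218636 · 1.3944551e-01 ≈ 309378.82168.
Since α = 1/2 < 1, p = c/n^{1/2} ≫ 1/n is above the triangle threshold p ~ 1/n. Asymptotically E[X] ~ (c³/6)·n^{3(1−α)} = (8³/6)·n^{1.5} → ∞; triangles are abundant w.h.p.

E[X] ≈ 309378.82168; in regime p = Θ(1/n^{1/2}) E[X] diverges (above the triangle threshold p ~ 1/n).


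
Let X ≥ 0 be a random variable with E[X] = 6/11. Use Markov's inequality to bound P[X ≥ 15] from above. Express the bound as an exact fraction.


μ = E[X] = 6/11, a = 15.
Markov: P[X ≥ 15] ≤ μ/a = (6/11)/15 = 2/55.
Numerically: ≈ 0.0364.
(Since a = 15 > μ = 0.5455, the bound 2/55 is < 1 and informative.)

P[X ≥ 15] ≤ 2/55 ≈ 0.0364.


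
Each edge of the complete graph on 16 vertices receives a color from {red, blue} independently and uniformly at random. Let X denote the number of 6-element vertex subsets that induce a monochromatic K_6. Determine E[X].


Let X = Σ_S X_S over the C(16, 6) = 8008 subsets S of size 6, where X_S = 1 if the K_6 on S is monochromatic.
For a fixed S, the K_6 on S has C(6, 2) = 15 edges. P[all 15 edges red] = (1/2)^15, and likewise for blue, so P[monochromatic] = 2·(1/2)^15 = 2^{1 − 15} = 1/16384.
Summing: E[X] = C(16, 6) · 2^{1 − 15} = 8008 · 1/16384 = 1001/2048.
Numerically: E[X] ≈ 0.489.

E[X] = C(16,6)·2^(1−C(6,2)) = 1001/2048 ≈ 0.489.


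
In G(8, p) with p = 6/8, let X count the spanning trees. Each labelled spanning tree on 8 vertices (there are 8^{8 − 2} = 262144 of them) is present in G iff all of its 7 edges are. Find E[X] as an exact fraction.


K_8 has 8^{8 − 2} = 262144 labelled spanning trees.
For each such spanning tree H, let X_H = 1 if all 7 edges of H are present in G. Then P[X_H = 1] = p^{7} = (3/4)^{7} = 2187/16384.
By linearity: E[X] = Σ_H E[X_H] = 262144 · p^{7} = 262144 · 2187/16384 = 34992.
Numerically: E[X] ≈ 3.499e+04.

E[X] = 262144 · (3/4)^{7} = 34992 ≈ 3.499e+04.


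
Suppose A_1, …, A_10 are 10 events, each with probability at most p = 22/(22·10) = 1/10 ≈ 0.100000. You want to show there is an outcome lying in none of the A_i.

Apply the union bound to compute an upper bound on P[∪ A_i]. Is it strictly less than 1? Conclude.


Union bound: P[∪_{i=1}^{10} A_i] ≤ Σ_i P[A_i] ≤ 10·p = 10·(1/10) = 1.
Numerically: 1 ≈ 1.000000.
Is 1 < 1? NO.
Since the bound 1 is ≥ 1, the union bound is uninformative here; it does NOT by itself certify existence.

10·p = 1 ≈ 1.000000; existence NOT certified by the union bound.


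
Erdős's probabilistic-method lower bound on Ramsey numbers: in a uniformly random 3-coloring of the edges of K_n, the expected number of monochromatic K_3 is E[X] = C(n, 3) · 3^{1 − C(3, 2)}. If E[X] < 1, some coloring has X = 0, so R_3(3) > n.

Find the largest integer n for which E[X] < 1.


We need C(n, 3) · 3^{1 − 3} < 1, i.e. C(n, 3) < 3^{3 − 1} = 9.
Check values of n near the boundary:
  n = 3: C(3, 3) = 1; 1 < 9? YES
  n = 4: C(4, 3) = 4; 4 < 9? YES
  n = 5: C(5, 3) = 10; 10 < 9? NO
The largest n with C(n, 3) < 9 is n = 4 (where E[X] = 4/9 ≈ 0.444). Hence R_3(3) > 4, i.e. R_3(3) ≥ 5.

Largest n = 4; hence R_3(3) > 4.


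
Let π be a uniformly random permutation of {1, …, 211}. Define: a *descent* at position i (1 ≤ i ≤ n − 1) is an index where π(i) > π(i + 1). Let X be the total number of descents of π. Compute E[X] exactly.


Write X = Σ X_I over i = 1, …, 210, with X_I the indicator of one descent.
There are 210 indicators.
For each fixed i, the pair (π(i), π(i+1)) is a uniformly random ordered pair of distinct values from {1, …, 211}; by symmetry P[π(i) > π(i+1)] = 1/2.
By linearity: E[X] = 210 · (1/2) = (211 − 1) · (1/2) = 105 ≈ 105.0000.

E[X] = 105 = 105.0000.


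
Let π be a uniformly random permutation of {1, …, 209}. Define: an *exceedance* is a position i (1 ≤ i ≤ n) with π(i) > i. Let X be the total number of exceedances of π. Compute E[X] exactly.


Write X = Σ_{i=1}^{209} X_i, where X_i = 1_{π(i) > i}.
For each fixed i, π(i) is uniform over {1, …, 209} (marginal of a uniform permutation), so P[π(i) > i] = (n − i)/n. Summing: Σ_{i=1}^{209} (n − i)/n = (0 + 1 + … + 208)/209 = 209(209 − 1)/(2·209) = (209 − 1)/2.
Hence E[X] = Σ_{i=1}^{209} (209 − i)/209 = 104 ≈ 104.000000.

E[X] = 104 = 104.000000.


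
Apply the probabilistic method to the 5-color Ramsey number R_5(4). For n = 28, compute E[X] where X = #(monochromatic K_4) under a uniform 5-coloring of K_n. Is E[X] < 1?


E[X] = C(28, 4) · 5^{1 − 6} = 20475 · 5^{−5} = 20475/3125.
As a reduced fraction: E[X] = 819/125 ≈ 6.552000.
Is E[X] < 1? NO.
Since E[X] ≥ 1, the first-moment bound is inconclusive at n = 28; it does NOT by itself certify R_5(4) > 28.

E[X] = 819/125 ≈ 6.552000; E[X] ≥ 1; first-moment method inconclusive here.


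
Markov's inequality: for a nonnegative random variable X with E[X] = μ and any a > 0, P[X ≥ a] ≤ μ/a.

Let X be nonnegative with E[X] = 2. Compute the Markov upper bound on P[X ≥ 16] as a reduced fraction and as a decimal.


μ = E[X] = 2, a = 16.
Markov: P[X ≥ 16] ≤ μ/a = (2)/16 = 1/8.
Numerically: ≈ 0.125000.
(Since a = 16 > μ = 2.000000, the bound 1/8 is < 1 and informative.)

P[X ≥ 16] ≤ 1/8 ≈ 0.125000.


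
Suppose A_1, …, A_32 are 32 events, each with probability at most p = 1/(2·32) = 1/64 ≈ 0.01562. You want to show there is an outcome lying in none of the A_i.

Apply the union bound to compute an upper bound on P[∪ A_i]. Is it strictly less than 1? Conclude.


Union bound: P[∪_{i=1}^{32} A_i] ≤ Σ_i P[A_i] ≤ 32·p = 32·(1/64) = 1/2.
Numerically: 1/2 ≈ 0.50000.
Is 1/2 < 1? YES.
Since P[∪ A_i] ≤ 1/2 < 1, the complement has P[∩ A_i^c] ≥ 1 − 1/2 = 1/2 > 0, so some outcome avoids every A_i.

32·p = 1/2 ≈ 0.50000; existence CERTIFIED by the union bound.


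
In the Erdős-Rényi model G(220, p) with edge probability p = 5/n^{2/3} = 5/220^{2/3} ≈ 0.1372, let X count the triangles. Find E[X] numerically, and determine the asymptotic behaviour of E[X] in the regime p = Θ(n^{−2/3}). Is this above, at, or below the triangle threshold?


Number of potential triangles: C(220, 3) = 1750540.
Each occurs with probability p³ ≈ (0.1372)³ ≈ 2.58264463e-03.
By linearity: E[X] = C(220, 3)·p³ ≈ 1750540 · 2.58264463e-03 ≈ 4521.022727.
Since α = 2/3 < 1, p = c/n^{2/3} ≫ 1/n is above the triangle threshold p ~ 1/n. Asymptotically E[X] ~ (c³/6)·n^{3(1−α)} = (5³/6)·n^{1} → ∞; triangles are abundant w.h.p.

E[X] ≈ 4521.022727; in regime p = Θ(1/n^{2/3}) E[X] diverges (above the triangle threshold p ~ 1/n).


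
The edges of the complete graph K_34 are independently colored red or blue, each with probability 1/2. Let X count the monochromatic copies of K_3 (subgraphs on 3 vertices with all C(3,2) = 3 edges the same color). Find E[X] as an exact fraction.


Let X = Σ_S X_S over the C(34, 3) = 5984 subsets S of size 3, where X_S = 1 if the K_3 on S is monochromatic.
For a fixed S, the K_3 on S has C(3, 2) = 3 edges. P[all 3 edges red] = (1/2)^3, and likewise for blue, so P[monochromatic] = 2·(1/2)^3 = 2^{1 − 3} = 1/4.
By linearity of expectation: E[X] = C(34, 3) · 2^{1 − 3} = 5984 · 1/4 = 1496.
Numerically: E[X] ≈ 1496.000000.

E[X] = C(34,3)·2^(1−C(3,2)) = 1496 ≈ 1496.000000.


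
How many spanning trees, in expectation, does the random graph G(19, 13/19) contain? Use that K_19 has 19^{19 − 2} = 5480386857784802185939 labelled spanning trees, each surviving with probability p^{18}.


K_19 has 19^{19 − 2} = 5480386857784802185939 labelled spanning trees.
For each such spanning tree H, let X_H = 1 if all 18 edges of H are present in G. Then P[X_H = 1] = p^{18} = (13/19)^{18} = 112455406951957393129/104127350297911241532841.
By linearity: E[X] = Σ_H E[X_H] = 5480386857784802185939 · p^{18} = 5480386857784802185939 · 112455406951957393129/104127350297911241532841 = 112455406951957393129/19.
Numerically: E[X] ≈ 5.919e+18.

E[X] = 5480386857784802185939 · (13/19)^{18} = 112455406951957393129/19 ≈ 5.919e+18.


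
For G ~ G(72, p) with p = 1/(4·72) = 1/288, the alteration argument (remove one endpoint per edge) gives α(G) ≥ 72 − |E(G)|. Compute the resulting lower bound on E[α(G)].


E[|E(G)|] = C(72, 2)·p = 2556 · (1/288) = 71/8.
E[α(G)] ≥ n − E[|E(G)|] = 72 − 71/8 = 505/8.
Numerically: ≈ 63.125000.
(This is only a lower bound; the true E[α(G)] may be larger.)

E[α(G)] ≥ 505/8 ≈ 63.125000.


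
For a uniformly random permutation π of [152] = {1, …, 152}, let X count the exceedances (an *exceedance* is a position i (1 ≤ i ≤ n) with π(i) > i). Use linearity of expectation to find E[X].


Write X = Σ_{i=1}^{152} X_i, where X_i = 1_{π(i) > i}.
For each fixed i, π(i) is uniform over {1, …, 152} (marginal of a uniform permutation), so P[π(i) > i] = (n − i)/n. Summing: Σ_{i=1}^{152} (n − i)/n = (0 + 1 + … + 151)/152 = 152(152 − 1)/(2·152) = (152 − 1)/2.
Hence E[X] = Σ_{i=1}^{152} (152 − i)/152 = 151/2 ≈ 75.500000.

E[X] = 151/2 = 75.500000.


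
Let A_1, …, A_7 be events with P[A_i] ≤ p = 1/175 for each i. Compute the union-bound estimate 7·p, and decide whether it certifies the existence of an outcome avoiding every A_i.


Union bound: P[∪_{i=1}^{7} A_i] ≤ Σ_i P[A_i] ≤ 7·p = 7·(1/175) = 1/25.
Numerically: 1/25 ≈ 0.040000.
Is 1/25 < 1? YES.
Since P[∪ A_i] ≤ 1/25 < 1, the complement has P[∩ A_i^c] ≥ 1 − 1/25 = 24/25 > 0, so some outcome avoids every A_i.

7·p = 1/25 ≈ 0.040000; existence CERTIFIED by the union bound.


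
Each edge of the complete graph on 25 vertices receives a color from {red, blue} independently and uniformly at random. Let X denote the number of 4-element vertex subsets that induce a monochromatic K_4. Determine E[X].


Let X = Σ_S X_S over the C(25, 4) = 12650 subsets S of size 4, where X_S = 1 if the K_4 on S is monochromatic.
For a fixed S, the K_4 on S has C(4, 2) = 6 edges. P[all 6 edges red] = (1/2)^6, and likewise for blue, so P[monochromatic] = 2·(1/2)^6 = 2^{1 − 6} = 1/32.
By linearity of expectation: E[X] = C(25, 4) · 2^{1 − 6} = 12650 · 1/32 = 6325/16.
Numerically: E[X] ≈ 395.31250.

E[X] = C(25,4)·2^(1−C(4,2)) = 6325/16 ≈ 395.31250.


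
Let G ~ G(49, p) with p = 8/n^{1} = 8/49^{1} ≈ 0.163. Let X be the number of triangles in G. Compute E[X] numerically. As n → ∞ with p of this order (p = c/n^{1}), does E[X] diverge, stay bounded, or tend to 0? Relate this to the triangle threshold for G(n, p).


Number of potential triangles: C(49, 3) = 18424.
Each occurs with probability p³ ≈ (0.163)³ ≈ 4.35193e-03.
By linearity: E[X] = C(49, 3)·p³ ≈ 18424 · 4.35193e-03 ≈ 80.180.
Here α = 1, so p = 8/n is exactly at the triangle threshold p ~ 1/n. Asymptotically E[X] → c³/6 = 8³/6 = 256/3 ≈ 85.333, a bounded constant. In this regime the triangle count is asymptotically Poisson(c³/6).

E[X] ≈ 80.180; in regime p = Θ(1/n^{1}) E[X] stays bounded (at the triangle threshold p ~ 1/n).


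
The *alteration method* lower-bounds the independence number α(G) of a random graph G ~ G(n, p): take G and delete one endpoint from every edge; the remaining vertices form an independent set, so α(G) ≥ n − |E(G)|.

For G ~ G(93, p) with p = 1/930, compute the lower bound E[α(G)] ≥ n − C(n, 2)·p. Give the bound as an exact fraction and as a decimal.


E[|E(G)|] = C(93, 2)·p = 4278 · (1/930) = 23/5.
E[α(G)] ≥ n − E[|E(G)|] = 93 − 23/5 = 442/5.
Numerically: ≈ 88.40000.
(This is only a lower bound; the true E[α(G)] may be larger.)

E[α(G)] ≥ 442/5 ≈ 88.40000.


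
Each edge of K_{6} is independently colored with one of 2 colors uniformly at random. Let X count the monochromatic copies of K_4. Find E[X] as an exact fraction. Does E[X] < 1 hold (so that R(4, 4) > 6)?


E[X] = C(6, 4) · 2^{1 − 6} = 15 · 2^{−5} = 15/32.
As a reduced fraction: E[X] = 15/32 ≈ 0.468750.
Is E[X] < 1? YES.
Since E[X] < 1, there exists a 2-coloring of K_{6} with no monochromatic K_4; hence R(4, 4) > 6.

E[X] = 15/32 ≈ 0.468750; E[X] < 1, so R(4, 4) > 6.


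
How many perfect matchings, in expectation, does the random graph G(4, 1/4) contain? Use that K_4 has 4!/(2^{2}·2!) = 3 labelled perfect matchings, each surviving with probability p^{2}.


K_4 has 4!/(2^{2}·2!) = 3 labelled perfect matchings.
For each such perfect matching H, let X_H = 1 if all 2 edges of H are present in G. Then P[X_H = 1] = p^{2} = (1/4)^{2} = 1/16.
By linearity of expectation: E[X] = Σ_H E[X_H] = 3 · p^{2} = 3 · 1/16 = 3/16.
Numerically: E[X] ≈ 0.1875.

E[X] = 3 · (1/4)^{2} = 3/16 ≈ 0.1875.


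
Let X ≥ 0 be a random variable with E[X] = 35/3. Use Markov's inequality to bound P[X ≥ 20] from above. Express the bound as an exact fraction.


μ = E[X] = 35/3, a = 20.
Markov: P[X ≥ 20] ≤ μ/a = (35/3)/20 = 7/12.
Numerically: ≈ 0.583.
(Since a = 20 > μ = 11.667, the bound 7/12 is < 1 and informative.)

P[X ≥ 20] ≤ 7/12 ≈ 0.583.


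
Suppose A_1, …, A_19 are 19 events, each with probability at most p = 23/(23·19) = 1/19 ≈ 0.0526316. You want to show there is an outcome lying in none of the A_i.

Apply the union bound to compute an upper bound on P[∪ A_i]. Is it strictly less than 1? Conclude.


Union bound: P[∪_{i=1}^{19} A_i] ≤ Σ_i P[A_i] ≤ 19·p = 19·(1/19) = 1.
Numerically: 1 ≈ 1.0000000.
Is 1 < 1? NO.
Since the bound 1 is ≥ 1, the union bound is uninformative here; it does NOT by itself certify existence.

19·p = 1 ≈ 1.0000000; existence NOT certified by the union bound.


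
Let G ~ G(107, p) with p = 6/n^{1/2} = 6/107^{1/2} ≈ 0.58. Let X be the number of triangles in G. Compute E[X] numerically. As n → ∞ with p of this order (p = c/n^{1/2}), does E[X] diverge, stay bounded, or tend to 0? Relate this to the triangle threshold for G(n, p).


Number of potential triangles: C(107, 3) = 198485.
Each occurs with probability p³ ≈ (0.58)³ ≈ 1.951543e-01.
By linearity: E[X] = C(107, 3)·p³ ≈ 198485 · 1.951543e-01 ≈ 38735.1976.
Since α = 1/2 < 1, p = c/n^{1/2} ≫ 1/n is above the triangle threshold p ~ 1/n. Asymptotically E[X] ~ (c³/6)·n^{3(1−α)} = (6³/6)·n^{1.5} → ∞; triangles are abundant w.h.p.

E[X] ≈ 38735.1976; in regime p = Θ(1/n^{1/2}) E[X] diverges (above the triangle threshold p ~ 1/n).


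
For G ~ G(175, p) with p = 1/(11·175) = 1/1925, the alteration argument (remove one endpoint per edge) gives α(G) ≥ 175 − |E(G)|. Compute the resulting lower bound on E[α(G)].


E[|E(G)|] = C(175, 2)·p = 15225 · (1/1925) = 87/11.
E[α(G)] ≥ n − E[|E(G)|] = 175 − 87/11 = 1838/11.
Numerically: ≈ 167.091.
(This is only a lower bound; the true E[α(G)] may be larger.)

E[α(G)] ≥ 1838/11 ≈ 167.091.


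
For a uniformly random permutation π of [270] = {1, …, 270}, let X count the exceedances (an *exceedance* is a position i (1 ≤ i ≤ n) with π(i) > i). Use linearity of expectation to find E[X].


Write X = Σ_{i=1}^{270} X_i, where X_i = 1_{π(i) > i}.
For each fixed i, π(i) is uniform over {1, …, 270} (marginal of a uniform permutation), so P[π(i) > i] = (n − i)/n. Summing: Σ_{i=1}^{270} (n − i)/n = (0 + 1 + … + 269)/270 = 270(270 − 1)/(2·270) = (270 − 1)/2.
Hence E[X] = Σ_{i=1}^{270} (270 − i)/270 = 269/2 ≈ 134.50000.

E[X] = 269/2 = 134.50000.


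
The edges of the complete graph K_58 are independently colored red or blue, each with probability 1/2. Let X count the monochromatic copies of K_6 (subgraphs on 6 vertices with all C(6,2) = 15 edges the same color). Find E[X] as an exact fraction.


Let X = Σ_S X_S over the C(58, 6) = 40475358 subsets S of size 6, where X_S = 1 if the K_6 on S is monochromatic.
For a fixed S, the K_6 on S has C(6, 2) = 15 edges. P[all 15 edges red] = (1/2)^15, and likewise for blue, so P[monochromatic] = 2·(1/2)^15 = 2^{1 − 15} = 1/16384.
Summing: E[X] = C(58, 6) · 2^{1 − 15} = 40475358 · 1/16384 = 20237679/8192.
Numerically: E[X] ≈ 2470.420.

E[X] = C(58,6)·2^(1−C(6,2)) = 20237679/8192 ≈ 2470.420.


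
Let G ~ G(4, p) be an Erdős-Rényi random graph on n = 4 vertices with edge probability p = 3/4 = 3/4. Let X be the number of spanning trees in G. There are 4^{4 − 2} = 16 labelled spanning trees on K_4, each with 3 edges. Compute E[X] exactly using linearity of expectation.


K_4 has 4^{4 − 2} = 16 labelled spanning trees.
For each such spanning tree H, let X_H = 1 if all 3 edges of H are present in G. Then P[X_H = 1] = p^{3} = (3/4)^{3} = 27/64.
By linearity of expectation: E[X] = Σ_H E[X_H] = 16 · p^{3} = 16 · 27/64 = 27/4.
Numerically: E[X] ≈ 6.75.

E[X] = 16 · (3/4)^{3} = 27/4 ≈ 6.75.


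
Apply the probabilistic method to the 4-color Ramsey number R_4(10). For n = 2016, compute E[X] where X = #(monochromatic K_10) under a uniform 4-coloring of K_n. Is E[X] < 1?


E[X] = C(2016, 10) · 4^{1 − 45} = 298835995845288230309989008 · 4^{−44} = 298835995845288230309989008/309485009821345068724781056.
As a reduced fraction: E[X] = 18677249740330514394374313/19342813113834066795298816 ≈ 0.96559.
Is E[X] < 1? YES.
Since E[X] < 1, there exists a 4-coloring of K_{2016} with no monochromatic K_10; hence R_4(10) > 2016.

E[X] = 18677249740330514394374313/19342813113834066795298816 ≈ 0.96559; E[X] < 1, so R_4(10) > 2016.


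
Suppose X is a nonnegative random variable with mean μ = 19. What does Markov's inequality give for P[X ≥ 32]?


μ = E[X] = 19, a = 32.
Markov: P[X ≥ 32] ≤ μ/a = (19)/32 = 19/32.
Numerically: ≈ 0.5938.
(Since a = 32 > μ = 19.0000, the bound 19/32 is < 1 and informative.)

P[X ≥ 32] ≤ 19/32 ≈ 0.5938.


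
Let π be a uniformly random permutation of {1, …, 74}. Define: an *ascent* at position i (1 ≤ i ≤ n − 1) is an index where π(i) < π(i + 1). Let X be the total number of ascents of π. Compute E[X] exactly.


Write X = Σ X_I over i = 1, …, 73, with X_I the indicator of one ascent.
There are 73 indicators.
For each fixed i, the pair (π(i), π(i+1)) is a uniformly random ordered pair of distinct values from {1, …, 74}; by symmetry P[π(i) < π(i+1)] = 1/2.
By linearity: E[X] = 73 · (1/2) = (74 − 1) · (1/2) = 73/2 ≈ 36.500.

E[X] = 73/2 = 36.500.


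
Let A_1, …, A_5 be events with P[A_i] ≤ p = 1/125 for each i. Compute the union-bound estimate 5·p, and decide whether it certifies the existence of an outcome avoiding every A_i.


Union bound: P[∪_{i=1}^{5} A_i] ≤ Σ_i P[A_i] ≤ 5·p = 5·(1/125) = 1/25.
Numerically: 1/25 ≈ 0.040.
Is 1/25 < 1? YES.
Since P[∪ A_i] ≤ 1/25 < 1, the complement has P[∩ A_i^c] ≥ 1 − 1/25 = 24/25 > 0, so some outcome avoids every A_i.

5·p = 1/25 ≈ 0.040; existence CERTIFIED by the union bound.


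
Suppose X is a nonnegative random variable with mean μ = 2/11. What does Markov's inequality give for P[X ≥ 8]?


μ = E[X] = 2/11, a = 8.
Markov: P[X ≥ 8] ≤ μ/a = (2/11)/8 = 1/44.
Numerically: ≈ 0.02273.
(Since a = 8 > μ = 0.18182, the bound 1/44 is < 1 and informative.)

P[X ≥ 8] ≤ 1/44 ≈ 0.02273.


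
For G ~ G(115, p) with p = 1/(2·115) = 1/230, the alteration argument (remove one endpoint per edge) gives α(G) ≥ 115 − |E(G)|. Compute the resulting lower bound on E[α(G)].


E[|E(G)|] = C(115, 2)·p = 6555 · (1/230) = 57/2.
E[α(G)] ≥ n − E[|E(G)|] = 115 − 57/2 = 173/2.
Numerically: ≈ 86.500.
(This is only a lower bound; the true E[α(G)] may be larger.)

E[α(G)] ≥ 173/2 ≈ 86.500.


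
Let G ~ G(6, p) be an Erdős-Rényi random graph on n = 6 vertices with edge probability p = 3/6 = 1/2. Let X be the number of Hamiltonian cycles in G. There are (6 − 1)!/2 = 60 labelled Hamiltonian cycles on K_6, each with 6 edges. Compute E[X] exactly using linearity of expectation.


K_6 has (6 − 1)!/2 = 60 labelled Hamiltonian cycles.
For each such Hamiltonian cycle H, let X_H = 1 if all 6 edges of H are present in G. Then P[X_H = 1] = p^{6} = (1/2)^{6} = 1/64.
By linearity of expectation: E[X] = Σ_H E[X_H] = 60 · p^{6} = 60 · 1/64 = 15/16.
Numerically: E[X] ≈ 0.938.

E[X] = 60 · (1/2)^{6} = 15/16 ≈ 0.938.


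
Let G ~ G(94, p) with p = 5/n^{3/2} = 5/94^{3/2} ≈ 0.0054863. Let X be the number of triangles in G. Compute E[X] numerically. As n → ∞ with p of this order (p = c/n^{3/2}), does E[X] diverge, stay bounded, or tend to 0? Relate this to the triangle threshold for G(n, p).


Number of potential triangles: C(94, 3) = 134044.
Each occurs with probability p³ ≈ (0.0054863)³ ≈ 1.6513330e-07.
By linearity: E[X] = C(94, 3)·p³ ≈ 134044 · 1.6513330e-07 ≈ 0.02214.
Since α = 3/2 > 1, p = c/n^{3/2} = o(1/n) is below the triangle threshold p ~ 1/n. Asymptotically E[X] ~ (c³/6)·n^{3(1−α)} = (5³/6)·n^{-1.5} → 0, so by Markov's inequality G has no triangles w.h.p.

E[X] ≈ 0.02214; in regime p = Θ(1/n^{3/2}) E[X] tends to 0 (below the triangle threshold p ~ 1/n).
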